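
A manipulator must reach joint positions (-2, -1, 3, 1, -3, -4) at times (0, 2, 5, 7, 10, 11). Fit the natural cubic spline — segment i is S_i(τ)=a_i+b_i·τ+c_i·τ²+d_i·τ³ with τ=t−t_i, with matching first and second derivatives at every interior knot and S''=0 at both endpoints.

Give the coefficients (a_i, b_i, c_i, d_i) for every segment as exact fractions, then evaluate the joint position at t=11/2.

Δ: Δ0=1/2, Δ1=4/3, Δ2=-1, Δ3=-4/3, Δ4=-1
row 1: diag=10, rhs=5; c'=3/10, d'=1/2
row 2: denom=10−3·3/10=91/10; d'=(-14−3·1/2)/(91/10)=-155/91
row 3: denom=10−2·20/91=870/91; d'=(-2−2·-155/91)/(870/91)=64/435
row 4: denom=8−3·91/290=2047/290; d'=(2−3·64/435)/(2047/290)=452/2047
back: M4=452/2047
back: M3=64/435−91/290·452/2047=478/6141
back: M2=-155/91−20/91·478/6141=-10565/6141
back: M1=1/2−3/10·-10565/6141=2080/2047
M: M0=0, M1=2080/2047, M2=-10565/6141, M3=478/6141, M4=452/2047, M5=0
seg 0: a=-2, c=M0/2=0, d=(M1−M0)/(6·2)=520/6141, b=Δ0−h0·(2M0+M1)/6=1981/12282
seg 1: a=-1, c=M1/2=1040/2047, d=(M2−M1)/(6·3)=-16805/110538, b=Δ1−h1·(2M1+M2)/6=14461/12282
seg 2: a=3, c=M2/2=-10565/12282, d=(M3−M2)/(6·2)=1227/8188, b=Δ2−h2·(2M2+M3)/6=743/6141
seg 3: a=1, c=M3/2=239/6141, d=(M4−M3)/(6·3)=439/55269, b=Δ3−h3·(2M3+M4)/6=-9344/6141
seg 4: a=-3, c=M4/2=226/2047, d=(M5−M4)/(6·1)=-226/6141, b=Δ4−h4·(2M4+M5)/6=-6593/6141
t_q=11/2 → seg 2, τ=1/2; S=3+743/6141·τ+-10565/12282·τ²+1227/8188·τ³=187615/65504

  seg 0: a=-2 b=1981/12282 c=0 d=520/6141
  seg 1: a=-1 b=14461/12282 c=1040/2047 d=-16805/110538
  seg 2: a=3 b=743/6141 c=-10565/12282 d=1227/8188
  seg 3: a=1 b=-9344/6141 c=239/6141 d=439/55269
  seg 4: a=-3 b=-6593/6141 c=226/2047 d=-226/6141
S(11/2) = 187615/65504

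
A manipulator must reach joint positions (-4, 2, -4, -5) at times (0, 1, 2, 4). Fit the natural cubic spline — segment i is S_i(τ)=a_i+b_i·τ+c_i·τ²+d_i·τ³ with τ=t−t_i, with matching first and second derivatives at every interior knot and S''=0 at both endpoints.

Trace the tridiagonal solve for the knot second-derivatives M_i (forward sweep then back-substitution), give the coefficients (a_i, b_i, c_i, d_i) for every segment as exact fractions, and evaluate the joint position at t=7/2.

Δ: Δ0=6, Δ1=-6, Δ2=-1/2
row 1: diag=4, rhs=-72; c'=1/4, d'=-18
row 2: denom=6−1·1/4=23/4; d'=(33−1·-18)/(23/4)=204/23
back: M2=204/23
back: M1=-18−1/4·204/23=-465/23
M: M0=0, M1=-465/23, M2=204/23, M3=0
seg 0: a=-4, c=M0/2=0, d=(M1−M0)/(6·1)=-155/46, b=Δ0−h0·(2M0+M1)/6=431/46
seg 1: a=2, c=M1/2=-465/46, d=(M2−M1)/(6·1)=223/46, b=Δ1−h1·(2M1+M2)/6=-17/23
seg 2: a=-4, c=M2/2=102/23, d=(M3−M2)/(6·2)=-17/23, b=Δ2−h2·(2M2+M3)/6=-295/46
t_q=7/2 → seg 2, τ=3/2; S=-4+-295/46·τ+102/23·τ²+-17/23·τ³=-1129/184

  seg 0: a=-4 b=431/46 c=0 d=-155/46
  seg 1: a=2 b=-17/23 c=-465/46 d=223/46
  seg 2: a=-4 b=-295/46 c=102/23 d=-17/23
S(7/2) = -1129/184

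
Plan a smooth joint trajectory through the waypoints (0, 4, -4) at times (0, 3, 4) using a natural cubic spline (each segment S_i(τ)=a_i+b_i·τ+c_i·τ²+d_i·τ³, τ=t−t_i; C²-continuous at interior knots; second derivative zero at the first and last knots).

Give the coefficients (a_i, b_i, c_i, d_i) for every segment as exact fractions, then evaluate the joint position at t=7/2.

Δ: Δ0=4/3, Δ1=-8
row 1: diag=8, rhs=-56; c'=1/8, d'=-7
back: M1=-7
M: M0=0, M1=-7, M2=0
seg 0: a=0, c=M0/2=0, d=(M1−M0)/(6·3)=-7/18, b=Δ0−h0·(2M0+M1)/6=29/6
seg 1: a=4, c=M1/2=-7/2, d=(M2−M1)/(6·1)=7/6, b=Δ1−h1·(2M1+M2)/6=-17/3
t_q=7/2 → seg 1, τ=1/2; S=4+-17/3·τ+-7/2·τ²+7/6·τ³=7/16

  seg 0: a=0 b=29/6 c=0 d=-7/18
  seg 1: a=4 b=-17/3 c=-7/2 d=7/6
S(7/2) = 7/16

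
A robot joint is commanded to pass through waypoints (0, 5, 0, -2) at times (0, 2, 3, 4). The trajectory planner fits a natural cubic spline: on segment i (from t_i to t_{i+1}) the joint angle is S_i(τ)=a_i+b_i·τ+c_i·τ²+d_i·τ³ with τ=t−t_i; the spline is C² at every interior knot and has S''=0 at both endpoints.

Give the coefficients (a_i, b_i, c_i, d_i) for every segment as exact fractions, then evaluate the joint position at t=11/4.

Δ: Δ0=5/2, Δ1=-5, Δ2=-2
row 1: diag=6, rhs=-45; c'=1/6, d'=-15/2
row 2: denom=4−1·1/6=23/6; d'=(18−1·-15/2)/(23/6)=153/23
back: M2=153/23
back: M1=-15/2−1/6·153/23=-198/23
M: M0=0, M1=-198/23, M2=153/23, M3=0
seg 0: a=0, c=M0/2=0, d=(M1−M0)/(6·2)=-33/46, b=Δ0−h0·(2M0+M1)/6=247/46
seg 1: a=5, c=M1/2=-99/23, d=(M2−M1)/(6·1)=117/46, b=Δ1−h1·(2M1+M2)/6=-149/46
seg 2: a=0, c=M2/2=153/46, d=(M3−M2)/(6·1)=-51/46, b=Δ2−h2·(2M2+M3)/6=-97/23
t_q=11/4 → seg 1, τ=3/4; S=5+-149/46·τ+-99/23·τ²+117/46·τ³=3599/2944

  seg 0: a=0 b=247/46 c=0 d=-33/46
  seg 1: a=5 b=-149/46 c=-99/23 d=117/46
  seg 2: a=0 b=-97/23 c=153/46 d=-51/46
S(11/4) = 3599/2944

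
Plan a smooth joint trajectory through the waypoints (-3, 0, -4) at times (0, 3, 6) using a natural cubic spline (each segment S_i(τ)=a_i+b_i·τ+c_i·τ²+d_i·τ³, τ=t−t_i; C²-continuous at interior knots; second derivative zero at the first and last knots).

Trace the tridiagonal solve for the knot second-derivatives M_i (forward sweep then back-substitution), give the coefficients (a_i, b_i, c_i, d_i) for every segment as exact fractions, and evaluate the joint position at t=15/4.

  seg 0: a=-3 b=19/12 c=0 d=-7/108
  seg 1: a=0 b=-1/6 c=-7/12 d=7/108
S(15/4) = -109/256

Δ: Δ0=1, Δ1=-4/3
row 1: diag=12, rhs=-14; c'=1/4, d'=-7/6
back: M1=-7/6
M: M0=0, M1=-7/6, M2=0
seg 0: a=-3, c=M0/2=0, d=(M1−M0)/(6·3)=-7/108, b=Δ0−h0·(2M0+M1)/6=19/12
seg 1: a=0, c=M1/2=-7/12, d=(M2−M1)/(6·3)=7/108, b=Δ1−h1·(2M1+M2)/6=-1/6
t_q=15/4 → seg 1, τ=3/4; S=0+-1/6·τ+-7/12·τ²+7/108·τ³=-109/256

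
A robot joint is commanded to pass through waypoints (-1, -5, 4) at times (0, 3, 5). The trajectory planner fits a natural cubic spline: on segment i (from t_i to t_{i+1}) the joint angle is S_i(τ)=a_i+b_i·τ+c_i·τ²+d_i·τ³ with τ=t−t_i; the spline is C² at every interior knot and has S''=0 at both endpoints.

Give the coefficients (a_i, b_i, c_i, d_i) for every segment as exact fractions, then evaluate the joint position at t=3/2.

  seg 0: a=-1 b=-37/12 c=0 d=7/36
  seg 1: a=-5 b=13/6 c=7/4 d=-7/24
S(3/2) = -159/32

Δ: Δ0=-4/3, Δ1=9/2
row 1: diag=10, rhs=35; c'=1/5, d'=7/2
back: M1=7/2
M: M0=0, M1=7/2, M2=0
seg 0: a=-1, c=M0/2=0, d=(M1−M0)/(6·3)=7/36, b=Δ0−h0·(2M0+M1)/6=-37/12
seg 1: a=-5, c=M1/2=7/4, d=(M2−M1)/(6·2)=-7/24, b=Δ1−h1·(2M1+M2)/6=13/6
t_q=3/2 → seg 0, τ=3/2; S=-1+-37/12·τ+0·τ²+7/36·τ³=-159/32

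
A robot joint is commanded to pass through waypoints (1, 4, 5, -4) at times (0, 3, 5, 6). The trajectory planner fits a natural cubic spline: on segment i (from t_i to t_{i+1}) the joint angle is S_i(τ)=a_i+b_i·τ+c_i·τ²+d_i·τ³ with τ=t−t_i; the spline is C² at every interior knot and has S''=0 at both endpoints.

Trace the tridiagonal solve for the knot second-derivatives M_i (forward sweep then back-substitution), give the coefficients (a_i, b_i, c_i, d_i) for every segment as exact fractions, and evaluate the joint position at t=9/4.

  seg 0: a=1 b=1/7 c=0 d=2/21
  seg 1: a=4 b=19/7 c=6/7 d=-55/56
  seg 2: a=5 b=-79/14 c=-141/28 d=47/28
S(9/4) = 77/32

Δ: Δ0=1, Δ1=1/2, Δ2=-9
row 1: diag=10, rhs=-3; c'=1/5, d'=-3/10
row 2: denom=6−2·1/5=28/5; d'=(-57−2·-3/10)/(28/5)=-141/14
back: M2=-141/14
back: M1=-3/10−1/5·-141/14=12/7
M: M0=0, M1=12/7, M2=-141/14, M3=0
seg 0: a=1, c=M0/2=0, d=(M1−M0)/(6·3)=2/21, b=Δ0−h0·(2M0+M1)/6=1/7
seg 1: a=4, c=M1/2=6/7, d=(M2−M1)/(6·2)=-55/56, b=Δ1−h1·(2M1+M2)/6=19/7
seg 2: a=5, c=M2/2=-141/28, d=(M3−M2)/(6·1)=47/28, b=Δ2−h2·(2M2+M3)/6=-79/14
t_q=9/4 → seg 0, τ=9/4; S=1+1/7·τ+0·τ²+2/21·τ³=77/32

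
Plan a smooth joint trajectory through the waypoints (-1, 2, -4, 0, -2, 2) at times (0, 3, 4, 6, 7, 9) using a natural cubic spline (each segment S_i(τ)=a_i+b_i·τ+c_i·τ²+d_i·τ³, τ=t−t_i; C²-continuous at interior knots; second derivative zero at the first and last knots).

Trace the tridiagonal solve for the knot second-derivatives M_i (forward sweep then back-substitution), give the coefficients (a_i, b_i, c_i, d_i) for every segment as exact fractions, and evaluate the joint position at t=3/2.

  seg 0: a=-1 b=6367/1453 c=0 d=-546/1453
  seg 1: a=2 b=-8375/1453 c=-4914/1453 d=4571/1453
  seg 2: a=-4 b=-4490/1453 c=8799/1453 d=-5101/2906
  seg 3: a=0 b=100/1453 c=-6504/1453 d=3498/1453
  seg 4: a=-2 b=-2414/1453 c=3990/1453 d=-665/1453
S(3/2) = 25019/5812

Δ: Δ0=1, Δ1=-6, Δ2=2, Δ3=-2, Δ4=2
row 1: diag=8, rhs=-42; c'=1/8, d'=-21/4
row 2: denom=6−1·1/8=47/8; d'=(48−1·-21/4)/(47/8)=426/47
row 3: denom=6−2·16/47=250/47; d'=(-24−2·426/47)/(250/47)=-198/25
row 4: denom=6−1·47/250=1453/250; d'=(24−1·-198/25)/(1453/250)=7980/1453
back: M4=7980/1453
back: M3=-198/25−47/250·7980/1453=-13008/1453
back: M2=426/47−16/47·-13008/1453=17598/1453
back: M1=-21/4−1/8·17598/1453=-9828/1453
M: M0=0, M1=-9828/1453, M2=17598/1453, M3=-13008/1453, M4=7980/1453, M5=0
seg 0: a=-1, c=M0/2=0, d=(M1−M0)/(6·3)=-546/1453, b=Δ0−h0·(2M0+M1)/6=6367/1453
seg 1: a=2, c=M1/2=-4914/1453, d=(M2−M1)/(6·1)=4571/1453, b=Δ1−h1·(2M1+M2)/6=-8375/1453
seg 2: a=-4, c=M2/2=8799/1453, d=(M3−M2)/(6·2)=-5101/2906, b=Δ2−h2·(2M2+M3)/6=-4490/1453
seg 3: a=0, c=M3/2=-6504/1453, d=(M4−M3)/(6·1)=3498/1453, b=Δ3−h3·(2M3+M4)/6=100/1453
seg 4: a=-2, c=M4/2=3990/1453, d=(M5−M4)/(6·2)=-665/1453, b=Δ4−h4·(2M4+M5)/6=-2414/1453
t_q=3/2 → seg 0, τ=3/2; S=-1+6367/1453·τ+0·τ²+-546/1453·τ³=25019/5812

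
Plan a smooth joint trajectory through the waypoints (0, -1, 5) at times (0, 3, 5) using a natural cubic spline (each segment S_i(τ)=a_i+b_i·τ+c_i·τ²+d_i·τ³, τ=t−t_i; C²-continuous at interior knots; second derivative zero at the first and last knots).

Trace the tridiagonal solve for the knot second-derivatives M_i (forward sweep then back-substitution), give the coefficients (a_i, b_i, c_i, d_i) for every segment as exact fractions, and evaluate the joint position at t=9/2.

Δ: Δ0=-1/3, Δ1=3
row 1: diag=10, rhs=20; c'=1/5, d'=2
back: M1=2
M: M0=0, M1=2, M2=0
seg 0: a=0, c=M0/2=0, d=(M1−M0)/(6·3)=1/9, b=Δ0−h0·(2M0+M1)/6=-4/3
seg 1: a=-1, c=M1/2=1, d=(M2−M1)/(6·2)=-1/6, b=Δ1−h1·(2M1+M2)/6=5/3
t_q=9/2 → seg 1, τ=3/2; S=-1+5/3·τ+1·τ²+-1/6·τ³=51/16

  seg 0: a=0 b=-4/3 c=0 d=1/9
  seg 1: a=-1 b=5/3 c=1 d=-1/6
S(9/2) = 51/16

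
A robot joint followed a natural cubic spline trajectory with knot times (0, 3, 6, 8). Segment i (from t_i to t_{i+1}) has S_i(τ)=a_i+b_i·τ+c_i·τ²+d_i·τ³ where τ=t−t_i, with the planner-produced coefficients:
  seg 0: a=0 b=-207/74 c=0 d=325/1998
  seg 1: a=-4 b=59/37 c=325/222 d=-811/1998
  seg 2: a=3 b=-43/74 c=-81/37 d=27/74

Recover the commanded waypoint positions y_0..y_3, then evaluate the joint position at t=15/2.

y_0=0 y_1=-4 y_2=3 y_3=-4
S(15/2) = -927/592

y_0 = S_0(0) = a_0 = 0
y_1 = S_1(0) = a_1 = -4
y_2 = S_2(0) = a_2 = 3
y_3 = S_2(2) = -4
t_q=15/2 is in segment 2 (τ=3/2); S_2(τ)=-927/592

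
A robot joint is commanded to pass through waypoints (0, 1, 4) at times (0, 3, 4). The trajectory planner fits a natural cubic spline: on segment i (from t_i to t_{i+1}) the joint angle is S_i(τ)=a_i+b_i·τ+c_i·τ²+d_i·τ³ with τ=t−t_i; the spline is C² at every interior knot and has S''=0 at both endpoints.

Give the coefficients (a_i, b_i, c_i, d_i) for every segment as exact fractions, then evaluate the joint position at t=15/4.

Δ: Δ0=1/3, Δ1=3
row 1: diag=8, rhs=16; c'=1/8, d'=2
back: M1=2
M: M0=0, M1=2, M2=0
seg 0: a=0, c=M0/2=0, d=(M1−M0)/(6·3)=1/9, b=Δ0−h0·(2M0+M1)/6=-2/3
seg 1: a=1, c=M1/2=1, d=(M2−M1)/(6·1)=-1/3, b=Δ1−h1·(2M1+M2)/6=7/3
t_q=15/4 → seg 1, τ=3/4; S=1+7/3·τ+1·τ²+-1/3·τ³=203/64

  seg 0: a=0 b=-2/3 c=0 d=1/9
  seg 1: a=1 b=7/3 c=1 d=-1/3
S(15/4) = 203/64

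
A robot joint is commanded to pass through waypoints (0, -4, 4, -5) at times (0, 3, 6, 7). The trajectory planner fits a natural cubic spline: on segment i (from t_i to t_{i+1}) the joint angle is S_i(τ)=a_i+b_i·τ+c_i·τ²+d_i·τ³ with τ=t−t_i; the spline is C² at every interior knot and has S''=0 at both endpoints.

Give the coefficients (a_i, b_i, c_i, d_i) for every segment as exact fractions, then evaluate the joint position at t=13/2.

  seg 0: a=0 b=-317/87 c=0 d=67/261
  seg 1: a=-4 b=286/87 c=67/29 d=-73/87
  seg 2: a=4 b=-479/87 c=-152/29 d=152/87
S(13/2) = 9/58

Δ: Δ0=-4/3, Δ1=8/3, Δ2=-9
row 1: diag=12, rhs=24; c'=1/4, d'=2
row 2: denom=8−3·1/4=29/4; d'=(-70−3·2)/(29/4)=-304/29
back: M2=-304/29
back: M1=2−1/4·-304/29=134/29
M: M0=0, M1=134/29, M2=-304/29, M3=0
seg 0: a=0, c=M0/2=0, d=(M1−M0)/(6·3)=67/261, b=Δ0−h0·(2M0+M1)/6=-317/87
seg 1: a=-4, c=M1/2=67/29, d=(M2−M1)/(6·3)=-73/87, b=Δ1−h1·(2M1+M2)/6=286/87
seg 2: a=4, c=M2/2=-152/29, d=(M3−M2)/(6·1)=152/87, b=Δ2−h2·(2M2+M3)/6=-479/87
t_q=13/2 → seg 2, τ=1/2; S=4+-479/87·τ+-152/29·τ²+152/87·τ³=9/58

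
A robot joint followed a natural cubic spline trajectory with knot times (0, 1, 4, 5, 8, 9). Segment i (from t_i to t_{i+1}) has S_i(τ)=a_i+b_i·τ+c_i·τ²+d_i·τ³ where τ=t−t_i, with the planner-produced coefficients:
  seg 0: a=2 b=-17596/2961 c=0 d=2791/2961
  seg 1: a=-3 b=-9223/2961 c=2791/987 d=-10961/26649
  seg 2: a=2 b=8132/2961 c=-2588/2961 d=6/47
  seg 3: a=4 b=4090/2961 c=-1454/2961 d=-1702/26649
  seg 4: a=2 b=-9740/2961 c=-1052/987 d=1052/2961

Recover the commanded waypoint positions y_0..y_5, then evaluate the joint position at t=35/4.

y_0 = S_0(0) = a_0 = 2
y_1 = S_1(0) = a_1 = -3
y_2 = S_2(0) = a_2 = 2
y_3 = S_3(0) = a_3 = 4
y_4 = S_4(0) = a_4 = 2
y_5 = S_4(1) = -2
t_q=35/4 is in segment 4 (τ=3/4); S_4(τ)=-14477/15792

y_0=2 y_1=-3 y_2=2 y_3=4 y_4=2 y_5=-2
S(35/4) = -14477/15792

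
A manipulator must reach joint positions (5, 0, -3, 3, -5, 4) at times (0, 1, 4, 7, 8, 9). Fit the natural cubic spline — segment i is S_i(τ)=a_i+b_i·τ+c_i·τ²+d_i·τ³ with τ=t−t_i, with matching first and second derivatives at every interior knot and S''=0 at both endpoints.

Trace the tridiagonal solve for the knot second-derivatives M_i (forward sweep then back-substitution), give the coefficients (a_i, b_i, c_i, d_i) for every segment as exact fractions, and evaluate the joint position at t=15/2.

Δ: Δ0=-5, Δ1=-1, Δ2=2, Δ3=-8, Δ4=9
row 1: diag=8, rhs=24; c'=3/8, d'=3
row 2: denom=12−3·3/8=87/8; d'=(18−3·3)/(87/8)=24/29
row 3: denom=8−3·8/29=208/29; d'=(-60−3·24/29)/(208/29)=-453/52
row 4: denom=4−1·29/208=803/208; d'=(102−1·-453/52)/(803/208)=23028/803
back: M4=23028/803
back: M3=-453/52−29/208·23028/803=-10206/803
back: M2=24/29−8/29·-10206/803=3480/803
back: M1=3−3/8·3480/803=1104/803
M: M0=0, M1=1104/803, M2=3480/803, M3=-10206/803, M4=23028/803, M5=0
seg 0: a=5, c=M0/2=0, d=(M1−M0)/(6·1)=184/803, b=Δ0−h0·(2M0+M1)/6=-4199/803
seg 1: a=0, c=M1/2=552/803, d=(M2−M1)/(6·3)=12/73, b=Δ1−h1·(2M1+M2)/6=-3647/803
seg 2: a=-3, c=M2/2=1740/803, d=(M3−M2)/(6·3)=-2281/2409, b=Δ2−h2·(2M2+M3)/6=3229/803
seg 3: a=3, c=M3/2=-5103/803, d=(M4−M3)/(6·1)=5539/803, b=Δ3−h3·(2M3+M4)/6=-6860/803
seg 4: a=-5, c=M4/2=11514/803, d=(M5−M4)/(6·1)=-3838/803, b=Δ4−h4·(2M4+M5)/6=-449/803
t_q=15/2 → seg 3, τ=1/2; S=3+-6860/803·τ+-5103/803·τ²+5539/803·τ³=-12835/6424

  seg 0: a=5 b=-4199/803 c=0 d=184/803
  seg 1: a=0 b=-3647/803 c=552/803 d=12/73
  seg 2: a=-3 b=3229/803 c=1740/803 d=-2281/2409
  seg 3: a=3 b=-6860/803 c=-5103/803 d=5539/803
  seg 4: a=-5 b=-449/803 c=11514/803 d=-3838/803
S(15/2) = -12835/6424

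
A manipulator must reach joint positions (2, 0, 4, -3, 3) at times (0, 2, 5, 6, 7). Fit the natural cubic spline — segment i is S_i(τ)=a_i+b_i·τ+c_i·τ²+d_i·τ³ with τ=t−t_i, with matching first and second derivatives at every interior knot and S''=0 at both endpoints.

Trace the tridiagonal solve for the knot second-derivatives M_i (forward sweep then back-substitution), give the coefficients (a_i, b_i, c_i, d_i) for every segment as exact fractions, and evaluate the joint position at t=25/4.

  seg 0: a=2 b=-1045/411 c=0 d=317/822
  seg 1: a=0 b=857/411 c=317/137 d=-1054/1233
  seg 2: a=4 b=-2923/411 c=-737/137 d=2257/411
  seg 3: a=-3 b=-574/411 c=1520/137 d=-1520/411
S(25/4) = -1487/548

Δ: Δ0=-1, Δ1=4/3, Δ2=-7, Δ3=6
row 1: diag=10, rhs=14; c'=3/10, d'=7/5
row 2: denom=8−3·3/10=71/10; d'=(-50−3·7/5)/(71/10)=-542/71
row 3: denom=4−1·10/71=274/71; d'=(78−1·-542/71)/(274/71)=3040/137
back: M3=3040/137
back: M2=-542/71−10/71·3040/137=-1474/137
back: M1=7/5−3/10·-1474/137=634/137
M: M0=0, M1=634/137, M2=-1474/137, M3=3040/137, M4=0
seg 0: a=2, c=M0/2=0, d=(M1−M0)/(6·2)=317/822, b=Δ0−h0·(2M0+M1)/6=-1045/411
seg 1: a=0, c=M1/2=317/137, d=(M2−M1)/(6·3)=-1054/1233, b=Δ1−h1·(2M1+M2)/6=857/411
seg 2: a=4, c=M2/2=-737/137, d=(M3−M2)/(6·1)=2257/411, b=Δ2−h2·(2M2+M3)/6=-2923/411
seg 3: a=-3, c=M3/2=1520/137, d=(M4−M3)/(6·1)=-1520/411, b=Δ3−h3·(2M3+M4)/6=-574/411
t_q=25/4 → seg 3, τ=1/4; S=-3+-574/411·τ+1520/137·τ²+-1520/411·τ³=-1487/548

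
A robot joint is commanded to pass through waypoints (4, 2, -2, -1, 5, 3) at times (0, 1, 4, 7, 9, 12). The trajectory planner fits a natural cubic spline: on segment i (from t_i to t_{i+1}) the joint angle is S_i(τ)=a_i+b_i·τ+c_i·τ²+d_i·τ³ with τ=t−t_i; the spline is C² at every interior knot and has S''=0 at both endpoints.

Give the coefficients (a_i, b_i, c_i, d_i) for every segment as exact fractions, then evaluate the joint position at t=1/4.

Δ: Δ0=-2, Δ1=-4/3, Δ2=1/3, Δ3=3, Δ4=-2/3
row 1: diag=8, rhs=4; c'=3/8, d'=1/2
row 2: denom=12−3·3/8=87/8; d'=(10−3·1/2)/(87/8)=68/87
row 3: denom=10−3·8/29=266/29; d'=(16−3·68/87)/(266/29)=198/133
row 4: denom=10−2·29/133=1272/133; d'=(-22−2·198/133)/(1272/133)=-1661/636
back: M4=-1661/636
back: M3=198/133−29/133·-1661/636=1309/636
back: M2=68/87−8/29·1309/636=34/159
back: M1=1/2−3/8·34/159=89/212
M: M0=0, M1=89/212, M2=34/159, M3=1309/636, M4=-1661/636, M5=0
seg 0: a=4, c=M0/2=0, d=(M1−M0)/(6·1)=89/1272, b=Δ0−h0·(2M0+M1)/6=-2633/1272
seg 1: a=2, c=M1/2=89/424, d=(M2−M1)/(6·3)=-131/11448, b=Δ1−h1·(2M1+M2)/6=-1183/636
seg 2: a=-2, c=M2/2=17/159, d=(M3−M2)/(6·3)=391/3816, b=Δ2−h2·(2M2+M3)/6=-1157/1272
seg 3: a=-1, c=M3/2=1309/1272, d=(M4−M3)/(6·2)=-165/424, b=Δ3−h3·(2M3+M4)/6=1589/636
seg 4: a=5, c=M4/2=-1661/1272, d=(M5−M4)/(6·3)=1661/11448, b=Δ4−h4·(2M4+M5)/6=1237/636
t_q=1/4 → seg 0, τ=1/4; S=4+-2633/1272·τ+0·τ²+89/1272·τ³=94531/27136

  seg 0: a=4 b=-2633/1272 c=0 d=89/1272
  seg 1: a=2 b=-1183/636 c=89/424 d=-131/11448
  seg 2: a=-2 b=-1157/1272 c=17/159 d=391/3816
  seg 3: a=-1 b=1589/636 c=1309/1272 d=-165/424
  seg 4: a=5 b=1237/636 c=-1661/1272 d=1661/11448
S(1/4) = 94531/27136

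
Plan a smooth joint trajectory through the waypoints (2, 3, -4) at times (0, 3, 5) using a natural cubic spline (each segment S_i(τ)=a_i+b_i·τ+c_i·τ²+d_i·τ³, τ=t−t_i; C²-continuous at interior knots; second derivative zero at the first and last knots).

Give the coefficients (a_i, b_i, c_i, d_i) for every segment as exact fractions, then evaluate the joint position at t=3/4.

  seg 0: a=2 b=89/60 c=0 d=-23/180
  seg 1: a=3 b=-59/30 c=-23/20 d=23/120
S(3/4) = 783/256

Δ: Δ0=1/3, Δ1=-7/2
row 1: diag=10, rhs=-23; c'=1/5, d'=-23/10
back: M1=-23/10
M: M0=0, M1=-23/10, M2=0
seg 0: a=2, c=M0/2=0, d=(M1−M0)/(6·3)=-23/180, b=Δ0−h0·(2M0+M1)/6=89/60
seg 1: a=3, c=M1/2=-23/20, d=(M2−M1)/(6·2)=23/120, b=Δ1−h1·(2M1+M2)/6=-59/30
t_q=3/4 → seg 0, τ=3/4; S=2+89/60·τ+0·τ²+-23/180·τ³=783/256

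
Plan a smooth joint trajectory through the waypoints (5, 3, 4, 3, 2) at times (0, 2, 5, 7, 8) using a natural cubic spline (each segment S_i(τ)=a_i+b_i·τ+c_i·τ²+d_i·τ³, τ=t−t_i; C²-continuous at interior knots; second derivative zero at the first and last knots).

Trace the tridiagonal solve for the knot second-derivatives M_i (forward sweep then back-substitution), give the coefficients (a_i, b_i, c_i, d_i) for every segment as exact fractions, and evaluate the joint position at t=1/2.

  seg 0: a=5 b=-1019/759 c=0 d=65/759
  seg 1: a=3 b=-239/759 c=130/253 d=-226/2277
  seg 2: a=4 b=67/759 c=-96/253 d=259/6072
  seg 3: a=3 b=-1393/1518 c=-125/1012 d=125/3036
S(1/2) = 8783/2024

Δ: Δ0=-1, Δ1=1/3, Δ2=-1/2, Δ3=-1
row 1: diag=10, rhs=8; c'=3/10, d'=4/5
row 2: denom=10−3·3/10=91/10; d'=(-5−3·4/5)/(91/10)=-74/91
row 3: denom=6−2·20/91=506/91; d'=(-3−2·-74/91)/(506/91)=-125/506
back: M3=-125/506
back: M2=-74/91−20/91·-125/506=-192/253
back: M1=4/5−3/10·-192/253=260/253
M: M0=0, M1=260/253, M2=-192/253, M3=-125/506, M4=0
seg 0: a=5, c=M0/2=0, d=(M1−M0)/(6·2)=65/759, b=Δ0−h0·(2M0+M1)/6=-1019/759
seg 1: a=3, c=M1/2=130/253, d=(M2−M1)/(6·3)=-226/2277, b=Δ1−h1·(2M1+M2)/6=-239/759
seg 2: a=4, c=M2/2=-96/253, d=(M3−M2)/(6·2)=259/6072, b=Δ2−h2·(2M2+M3)/6=67/759
seg 3: a=3, c=M3/2=-125/1012, d=(M4−M3)/(6·1)=125/3036, b=Δ3−h3·(2M3+M4)/6=-1393/1518
t_q=1/2 → seg 0, τ=1/2; S=5+-1019/759·τ+0·τ²+65/759·τ³=8783/2024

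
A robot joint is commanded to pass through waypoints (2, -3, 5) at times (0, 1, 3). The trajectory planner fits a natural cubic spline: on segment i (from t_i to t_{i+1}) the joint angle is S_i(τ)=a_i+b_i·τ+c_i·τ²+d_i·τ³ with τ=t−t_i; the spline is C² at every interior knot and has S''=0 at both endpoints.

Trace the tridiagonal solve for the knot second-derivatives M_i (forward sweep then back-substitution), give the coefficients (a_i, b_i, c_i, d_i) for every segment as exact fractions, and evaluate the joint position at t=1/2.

  seg 0: a=2 b=-13/2 c=0 d=3/2
  seg 1: a=-3 b=-2 c=9/2 d=-3/4
S(1/2) = -17/16

Δ: Δ0=-5, Δ1=4
row 1: diag=6, rhs=54; c'=1/3, d'=9
back: M1=9
M: M0=0, M1=9, M2=0
seg 0: a=2, c=M0/2=0, d=(M1−M0)/(6·1)=3/2, b=Δ0−h0·(2M0+M1)/6=-13/2
seg 1: a=-3, c=M1/2=9/2, d=(M2−M1)/(6·2)=-3/4, b=Δ1−h1·(2M1+M2)/6=-2
t_q=1/2 → seg 0, τ=1/2; S=2+-13/2·τ+0·τ²+3/2·τ³=-17/16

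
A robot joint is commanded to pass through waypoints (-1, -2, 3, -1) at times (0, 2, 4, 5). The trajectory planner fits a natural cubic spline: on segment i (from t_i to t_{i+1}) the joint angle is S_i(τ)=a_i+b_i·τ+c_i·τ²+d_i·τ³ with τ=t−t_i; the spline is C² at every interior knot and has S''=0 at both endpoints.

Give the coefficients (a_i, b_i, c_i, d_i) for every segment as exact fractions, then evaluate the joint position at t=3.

  seg 0: a=-1 b=-21/11 c=0 d=31/88
  seg 1: a=-2 b=51/22 c=93/44 d=-89/88
  seg 2: a=3 b=-15/11 c=-87/22 d=29/22
S(3) = 125/88

Δ: Δ0=-1/2, Δ1=5/2, Δ2=-4
row 1: diag=8, rhs=18; c'=1/4, d'=9/4
row 2: denom=6−2·1/4=11/2; d'=(-39−2·9/4)/(11/2)=-87/11
back: M2=-87/11
back: M1=9/4−1/4·-87/11=93/22
M: M0=0, M1=93/22, M2=-87/11, M3=0
seg 0: a=-1, c=M0/2=0, d=(M1−M0)/(6·2)=31/88, b=Δ0−h0·(2M0+M1)/6=-21/11
seg 1: a=-2, c=M1/2=93/44, d=(M2−M1)/(6·2)=-89/88, b=Δ1−h1·(2M1+M2)/6=51/22
seg 2: a=3, c=M2/2=-87/22, d=(M3−M2)/(6·1)=29/22, b=Δ2−h2·(2M2+M3)/6=-15/11
t_q=3 → seg 1, τ=1; S=-2+51/22·τ+93/44·τ²+-89/88·τ³=125/88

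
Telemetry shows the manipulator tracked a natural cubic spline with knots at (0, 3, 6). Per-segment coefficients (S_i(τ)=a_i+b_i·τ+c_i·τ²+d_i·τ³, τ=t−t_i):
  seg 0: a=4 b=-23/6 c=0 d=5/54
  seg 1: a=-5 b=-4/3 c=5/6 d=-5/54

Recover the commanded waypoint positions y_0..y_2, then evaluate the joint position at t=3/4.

y_0=4 y_1=-5 y_2=-4
S(3/4) = 149/128

y_0 = S_0(0) = a_0 = 4
y_1 = S_1(0) = a_1 = -5
y_2 = S_1(3) = -4
t_q=3/4 is in segment 0 (τ=3/4); S_0(τ)=149/128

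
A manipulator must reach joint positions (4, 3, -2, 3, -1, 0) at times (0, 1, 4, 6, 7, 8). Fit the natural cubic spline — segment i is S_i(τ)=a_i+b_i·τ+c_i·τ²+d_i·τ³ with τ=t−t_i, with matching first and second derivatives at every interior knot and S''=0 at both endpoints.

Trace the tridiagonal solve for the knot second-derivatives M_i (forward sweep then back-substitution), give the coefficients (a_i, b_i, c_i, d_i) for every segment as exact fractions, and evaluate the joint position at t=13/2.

  seg 0: a=4 b=-5333/9030 c=0 d=-3697/9030
  seg 1: a=3 b=-8212/4515 c=-3697/3010 d=11549/27090
  seg 2: a=-2 b=20971/9030 c=3926/1505 d=-11377/9030
  seg 3: a=3 b=-3047/1290 c=-7451/1505 d=5983/1806
  seg 4: a=-1 b=-10498/4515 c=15013/3010 d=-15013/9030
S(13/2) = 23969/24080

Δ: Δ0=-1, Δ1=-5/3, Δ2=5/2, Δ3=-4, Δ4=1
row 1: diag=8, rhs=-4; c'=3/8, d'=-1/2
row 2: denom=10−3·3/8=71/8; d'=(25−3·-1/2)/(71/8)=212/71
row 3: denom=6−2·16/71=394/71; d'=(-39−2·212/71)/(394/71)=-3193/394
row 4: denom=4−1·71/394=1505/394; d'=(30−1·-3193/394)/(1505/394)=15013/1505
back: M4=15013/1505
back: M3=-3193/394−71/394·15013/1505=-14902/1505
back: M2=212/71−16/71·-14902/1505=7852/1505
back: M1=-1/2−3/8·7852/1505=-3697/1505
M: M0=0, M1=-3697/1505, M2=7852/1505, M3=-14902/1505, M4=15013/1505, M5=0
seg 0: a=4, c=M0/2=0, d=(M1−M0)/(6·1)=-3697/9030, b=Δ0−h0·(2M0+M1)/6=-5333/9030
seg 1: a=3, c=M1/2=-3697/3010, d=(M2−M1)/(6·3)=11549/27090, b=Δ1−h1·(2M1+M2)/6=-8212/4515
seg 2: a=-2, c=M2/2=3926/1505, d=(M3−M2)/(6·2)=-11377/9030, b=Δ2−h2·(2M2+M3)/6=20971/9030
seg 3: a=3, c=M3/2=-7451/1505, d=(M4−M3)/(6·1)=5983/1806, b=Δ3−h3·(2M3+M4)/6=-3047/1290
seg 4: a=-1, c=M4/2=15013/3010, d=(M5−M4)/(6·1)=-15013/9030, b=Δ4−h4·(2M4+M5)/6=-10498/4515
t_q=13/2 → seg 3, τ=1/2; S=3+-3047/1290·τ+-7451/1505·τ²+5983/1806·τ³=23969/24080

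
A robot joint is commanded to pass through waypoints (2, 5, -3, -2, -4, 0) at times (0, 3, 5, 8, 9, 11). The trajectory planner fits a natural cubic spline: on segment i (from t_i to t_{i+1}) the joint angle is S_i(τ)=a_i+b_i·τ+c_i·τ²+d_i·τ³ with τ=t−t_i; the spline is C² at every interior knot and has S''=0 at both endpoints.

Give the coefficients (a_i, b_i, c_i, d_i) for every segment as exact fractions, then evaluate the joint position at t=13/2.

Δ: Δ0=1, Δ1=-4, Δ2=1/3, Δ3=-2, Δ4=2
row 1: diag=10, rhs=-30; c'=1/5, d'=-3
row 2: denom=10−2·1/5=48/5; d'=(26−2·-3)/(48/5)=10/3
row 3: denom=8−3·5/16=113/16; d'=(-14−3·10/3)/(113/16)=-384/113
row 4: denom=6−1·16/113=662/113; d'=(24−1·-384/113)/(662/113)=1548/331
back: M4=1548/331
back: M3=-384/113−16/113·1548/331=-1344/331
back: M2=10/3−5/16·-1344/331=4570/993
back: M1=-3−1/5·4570/993=-3893/993
M: M0=0, M1=-3893/993, M2=4570/993, M3=-1344/331, M4=1548/331, M5=0
seg 0: a=2, c=M0/2=0, d=(M1−M0)/(6·3)=-3893/17874, b=Δ0−h0·(2M0+M1)/6=5879/1986
seg 1: a=5, c=M1/2=-3893/1986, d=(M2−M1)/(6·2)=2821/3972, b=Δ1−h1·(2M1+M2)/6=-2900/993
seg 2: a=-3, c=M2/2=2285/993, d=(M3−M2)/(6·3)=-4301/8937, b=Δ2−h2·(2M2+M3)/6=-741/331
seg 3: a=-2, c=M3/2=-672/331, d=(M4−M3)/(6·1)=482/331, b=Δ3−h3·(2M3+M4)/6=-472/331
seg 4: a=-4, c=M4/2=774/331, d=(M5−M4)/(6·2)=-129/331, b=Δ4−h4·(2M4+M5)/6=-370/331
t_q=13/2 → seg 2, τ=3/2; S=-3+-741/331·τ+2285/993·τ²+-4301/8937·τ³=-7427/2648

  seg 0: a=2 b=5879/1986 c=0 d=-3893/17874
  seg 1: a=5 b=-2900/993 c=-3893/1986 d=2821/3972
  seg 2: a=-3 b=-741/331 c=2285/993 d=-4301/8937
  seg 3: a=-2 b=-472/331 c=-672/331 d=482/331
  seg 4: a=-4 b=-370/331 c=774/331 d=-129/331
S(13/2) = -7427/2648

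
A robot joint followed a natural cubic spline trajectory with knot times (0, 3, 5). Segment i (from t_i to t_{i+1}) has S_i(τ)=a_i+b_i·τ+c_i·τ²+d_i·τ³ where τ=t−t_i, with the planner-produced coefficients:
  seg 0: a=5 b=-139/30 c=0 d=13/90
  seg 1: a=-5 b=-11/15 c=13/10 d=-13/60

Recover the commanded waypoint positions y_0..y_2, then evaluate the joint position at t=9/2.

y_0 = S_0(0) = a_0 = 5
y_1 = S_1(0) = a_1 = -5
y_2 = S_1(2) = -3
t_q=9/2 is in segment 1 (τ=3/2); S_1(τ)=-125/32

y_0=5 y_1=-5 y_2=-3
S(9/2) = -125/32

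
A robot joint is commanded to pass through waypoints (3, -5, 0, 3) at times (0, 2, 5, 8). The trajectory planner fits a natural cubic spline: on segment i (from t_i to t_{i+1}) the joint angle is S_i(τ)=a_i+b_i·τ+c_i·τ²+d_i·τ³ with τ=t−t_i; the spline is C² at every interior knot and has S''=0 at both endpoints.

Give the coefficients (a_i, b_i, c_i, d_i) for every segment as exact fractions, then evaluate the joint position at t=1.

Δ: Δ0=-4, Δ1=5/3, Δ2=1
row 1: diag=10, rhs=34; c'=3/10, d'=17/5
row 2: denom=12−3·3/10=111/10; d'=(-4−3·17/5)/(111/10)=-142/111
back: M2=-142/111
back: M1=17/5−3/10·-142/111=140/37
M: M0=0, M1=140/37, M2=-142/111, M3=0
seg 0: a=3, c=M0/2=0, d=(M1−M0)/(6·2)=35/111, b=Δ0−h0·(2M0+M1)/6=-584/111
seg 1: a=-5, c=M1/2=70/37, d=(M2−M1)/(6·3)=-281/999, b=Δ1−h1·(2M1+M2)/6=-164/111
seg 2: a=0, c=M2/2=-71/111, d=(M3−M2)/(6·3)=71/999, b=Δ2−h2·(2M2+M3)/6=253/111
t_q=1 → seg 0, τ=1; S=3+-584/111·τ+0·τ²+35/111·τ³=-72/37

  seg 0: a=3 b=-584/111 c=0 d=35/111
  seg 1: a=-5 b=-164/111 c=70/37 d=-281/999
  seg 2: a=0 b=253/111 c=-71/111 d=71/999
S(1) = -72/37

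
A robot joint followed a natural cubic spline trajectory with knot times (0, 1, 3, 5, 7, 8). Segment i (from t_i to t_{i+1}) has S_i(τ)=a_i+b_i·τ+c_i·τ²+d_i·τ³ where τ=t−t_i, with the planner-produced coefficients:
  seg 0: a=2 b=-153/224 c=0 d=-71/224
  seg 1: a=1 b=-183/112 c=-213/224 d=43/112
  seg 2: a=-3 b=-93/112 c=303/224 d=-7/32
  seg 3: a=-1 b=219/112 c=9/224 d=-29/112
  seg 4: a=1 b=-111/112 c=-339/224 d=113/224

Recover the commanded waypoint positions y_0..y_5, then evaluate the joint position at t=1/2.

y_0 = S_0(0) = a_0 = 2
y_1 = S_1(0) = a_1 = 1
y_2 = S_2(0) = a_2 = -3
y_3 = S_3(0) = a_3 = -1
y_4 = S_4(0) = a_4 = 1
y_5 = S_4(1) = -1
t_q=1/2 is in segment 0 (τ=1/2); S_0(τ)=2901/1792

y_0=2 y_1=1 y_2=-3 y_3=-1 y_4=1 y_5=-1
S(1/2) = 2901/1792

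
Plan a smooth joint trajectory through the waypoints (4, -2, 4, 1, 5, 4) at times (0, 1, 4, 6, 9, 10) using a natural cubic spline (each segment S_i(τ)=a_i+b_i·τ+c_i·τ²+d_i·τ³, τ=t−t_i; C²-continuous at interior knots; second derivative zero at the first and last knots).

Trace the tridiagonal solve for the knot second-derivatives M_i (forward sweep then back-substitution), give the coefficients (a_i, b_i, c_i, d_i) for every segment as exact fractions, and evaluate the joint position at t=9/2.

  seg 0: a=4 b=-14023/1914 c=0 d=2539/1914
  seg 1: a=-2 b=-3203/957 c=2539/638 d=-1147/1566
  seg 2: a=4 b=1445/1914 c=-2500/957 d=49/66
  seg 3: a=1 b=-501/638 c=1763/957 d=-593/1566
  seg 4: a=5 b=14/319 c=-999/638 d=333/638
S(9/2) = 19483/5104

Δ: Δ0=-6, Δ1=2, Δ2=-3/2, Δ3=4/3, Δ4=-1
row 1: diag=8, rhs=48; c'=3/8, d'=6
row 2: denom=10−3·3/8=71/8; d'=(-21−3·6)/(71/8)=-312/71
row 3: denom=10−2·16/71=678/71; d'=(17−2·-312/71)/(678/71)=1831/678
row 4: denom=8−3·71/226=1595/226; d'=(-14−3·1831/678)/(1595/226)=-999/319
back: M4=-999/319
back: M3=1831/678−71/226·-999/319=3526/957
back: M2=-312/71−16/71·3526/957=-5000/957
back: M1=6−3/8·-5000/957=2539/319
M: M0=0, M1=2539/319, M2=-5000/957, M3=3526/957, M4=-999/319, M5=0
seg 0: a=4, c=M0/2=0, d=(M1−M0)/(6·1)=2539/1914, b=Δ0−h0·(2M0+M1)/6=-14023/1914
seg 1: a=-2, c=M1/2=2539/638, d=(M2−M1)/(6·3)=-1147/1566, b=Δ1−h1·(2M1+M2)/6=-3203/957
seg 2: a=4, c=M2/2=-2500/957, d=(M3−M2)/(6·2)=49/66, b=Δ2−h2·(2M2+M3)/6=1445/1914
seg 3: a=1, c=M3/2=1763/957, d=(M4−M3)/(6·3)=-593/1566, b=Δ3−h3·(2M3+M4)/6=-501/638
seg 4: a=5, c=M4/2=-999/638, d=(M5−M4)/(6·1)=333/638, b=Δ4−h4·(2M4+M5)/6=14/319
t_q=9/2 → seg 2, τ=1/2; S=4+1445/1914·τ+-2500/957·τ²+49/66·τ³=19483/5104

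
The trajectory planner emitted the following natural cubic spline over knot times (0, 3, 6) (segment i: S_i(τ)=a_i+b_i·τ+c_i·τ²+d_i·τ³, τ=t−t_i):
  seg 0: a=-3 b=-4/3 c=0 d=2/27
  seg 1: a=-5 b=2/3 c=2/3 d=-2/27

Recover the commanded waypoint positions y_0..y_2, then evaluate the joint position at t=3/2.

y_0=-3 y_1=-5 y_2=1
S(3/2) = -19/4

y_0 = S_0(0) = a_0 = -3
y_1 = S_1(0) = a_1 = -5
y_2 = S_1(3) = 1
t_q=3/2 is in segment 0 (τ=3/2); S_0(τ)=-19/4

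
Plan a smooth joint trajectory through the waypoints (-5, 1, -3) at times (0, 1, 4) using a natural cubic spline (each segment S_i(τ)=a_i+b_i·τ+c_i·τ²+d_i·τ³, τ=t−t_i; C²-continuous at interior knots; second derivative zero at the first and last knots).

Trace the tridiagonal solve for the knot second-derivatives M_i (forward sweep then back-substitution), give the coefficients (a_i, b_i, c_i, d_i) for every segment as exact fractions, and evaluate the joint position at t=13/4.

  seg 0: a=-5 b=83/12 c=0 d=-11/12
  seg 1: a=1 b=25/6 c=-11/4 d=11/36
S(13/4) = -17/256

Δ: Δ0=6, Δ1=-4/3
row 1: diag=8, rhs=-44; c'=3/8, d'=-11/2
back: M1=-11/2
M: M0=0, M1=-11/2, M2=0
seg 0: a=-5, c=M0/2=0, d=(M1−M0)/(6·1)=-11/12, b=Δ0−h0·(2M0+M1)/6=83/12
seg 1: a=1, c=M1/2=-11/4, d=(M2−M1)/(6·3)=11/36, b=Δ1−h1·(2M1+M2)/6=25/6
t_q=13/4 → seg 1, τ=9/4; S=1+25/6·τ+-11/4·τ²+11/36·τ³=-17/256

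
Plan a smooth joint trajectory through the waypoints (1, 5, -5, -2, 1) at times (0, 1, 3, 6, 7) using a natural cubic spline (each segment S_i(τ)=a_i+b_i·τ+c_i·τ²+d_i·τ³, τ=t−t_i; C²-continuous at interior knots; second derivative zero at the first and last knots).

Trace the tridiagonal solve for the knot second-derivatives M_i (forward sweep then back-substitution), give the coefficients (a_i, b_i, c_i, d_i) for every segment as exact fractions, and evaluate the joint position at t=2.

  seg 0: a=1 b=2299/394 c=0 d=-723/394
  seg 1: a=5 b=65/197 c=-2169/394 d=1119/788
  seg 2: a=-5 b=-916/197 c=594/197 d=-223/591
  seg 3: a=-2 b=641/197 c=-75/197 d=25/197
S(2) = 981/788

Δ: Δ0=4, Δ1=-5, Δ2=1, Δ3=3
row 1: diag=6, rhs=-54; c'=1/3, d'=-9
row 2: denom=10−2·1/3=28/3; d'=(36−2·-9)/(28/3)=81/14
row 3: denom=8−3·9/28=197/28; d'=(12−3·81/14)/(197/28)=-150/197
back: M3=-150/197
back: M2=81/14−9/28·-150/197=1188/197
back: M1=-9−1/3·1188/197=-2169/197
M: M0=0, M1=-2169/197, M2=1188/197, M3=-150/197, M4=0
seg 0: a=1, c=M0/2=0, d=(M1−M0)/(6·1)=-723/394, b=Δ0−h0·(2M0+M1)/6=2299/394
seg 1: a=5, c=M1/2=-2169/394, d=(M2−M1)/(6·2)=1119/788, b=Δ1−h1·(2M1+M2)/6=65/197
seg 2: a=-5, c=M2/2=594/197, d=(M3−M2)/(6·3)=-223/591, b=Δ2−h2·(2M2+M3)/6=-916/197
seg 3: a=-2, c=M3/2=-75/197, d=(M4−M3)/(6·1)=25/197, b=Δ3−h3·(2M3+M4)/6=641/197
t_q=2 → seg 1, τ=1; S=5+65/197·τ+-2169/394·τ²+1119/788·τ³=981/788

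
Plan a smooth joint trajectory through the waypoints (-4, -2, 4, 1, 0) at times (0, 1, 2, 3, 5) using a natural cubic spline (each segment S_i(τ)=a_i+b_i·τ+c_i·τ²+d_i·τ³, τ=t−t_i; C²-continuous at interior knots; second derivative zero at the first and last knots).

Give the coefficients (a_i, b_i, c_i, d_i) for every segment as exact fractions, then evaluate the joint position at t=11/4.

  seg 0: a=-4 b=47/172 c=0 d=297/172
  seg 1: a=-2 b=469/86 c=891/172 d=-797/172
  seg 2: a=4 b=329/172 c=-375/43 d=655/172
  seg 3: a=1 b=-353/86 c=465/172 d=-155/344
S(11/4) = 23509/11008

Δ: Δ0=2, Δ1=6, Δ2=-3, Δ3=-1/2
row 1: diag=4, rhs=24; c'=1/4, d'=6
row 2: denom=4−1·1/4=15/4; d'=(-54−1·6)/(15/4)=-16
row 3: denom=6−1·4/15=86/15; d'=(15−1·-16)/(86/15)=465/86
back: M3=465/86
back: M2=-16−4/15·465/86=-750/43
back: M1=6−1/4·-750/43=891/86
M: M0=0, M1=891/86, M2=-750/43, M3=465/86, M4=0
seg 0: a=-4, c=M0/2=0, d=(M1−M0)/(6·1)=297/172, b=Δ0−h0·(2M0+M1)/6=47/172
seg 1: a=-2, c=M1/2=891/172, d=(M2−M1)/(6·1)=-797/172, b=Δ1−h1·(2M1+M2)/6=469/86
seg 2: a=4, c=M2/2=-375/43, d=(M3−M2)/(6·1)=655/172, b=Δ2−h2·(2M2+M3)/6=329/172
seg 3: a=1, c=M3/2=465/172, d=(M4−M3)/(6·2)=-155/344, b=Δ3−h3·(2M3+M4)/6=-353/86
t_q=11/4 → seg 2, τ=3/4; S=4+329/172·τ+-375/43·τ²+655/172·τ³=23509/11008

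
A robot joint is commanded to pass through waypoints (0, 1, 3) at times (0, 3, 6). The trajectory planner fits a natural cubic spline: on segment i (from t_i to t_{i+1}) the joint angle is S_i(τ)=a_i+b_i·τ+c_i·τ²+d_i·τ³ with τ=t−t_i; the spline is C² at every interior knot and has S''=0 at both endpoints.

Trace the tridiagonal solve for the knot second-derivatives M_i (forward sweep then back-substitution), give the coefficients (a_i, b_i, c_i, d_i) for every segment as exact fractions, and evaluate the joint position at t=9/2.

Δ: Δ0=1/3, Δ1=2/3
row 1: diag=12, rhs=2; c'=1/4, d'=1/6
back: M1=1/6
M: M0=0, M1=1/6, M2=0
seg 0: a=0, c=M0/2=0, d=(M1−M0)/(6·3)=1/108, b=Δ0−h0·(2M0+M1)/6=1/4
seg 1: a=1, c=M1/2=1/12, d=(M2−M1)/(6·3)=-1/108, b=Δ1−h1·(2M1+M2)/6=1/2
t_q=9/2 → seg 1, τ=3/2; S=1+1/2·τ+1/12·τ²+-1/108·τ³=61/32

  seg 0: a=0 b=1/4 c=0 d=1/108
  seg 1: a=1 b=1/2 c=1/12 d=-1/108
S(9/2) = 61/32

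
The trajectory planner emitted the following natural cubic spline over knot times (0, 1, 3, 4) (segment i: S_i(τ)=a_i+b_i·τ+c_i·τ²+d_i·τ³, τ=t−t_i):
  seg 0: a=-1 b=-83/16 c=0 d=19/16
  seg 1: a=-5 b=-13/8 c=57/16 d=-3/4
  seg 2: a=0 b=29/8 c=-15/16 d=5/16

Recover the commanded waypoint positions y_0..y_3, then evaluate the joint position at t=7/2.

y_0 = S_0(0) = a_0 = -1
y_1 = S_1(0) = a_1 = -5
y_2 = S_2(0) = a_2 = 0
y_3 = S_2(1) = 3
t_q=7/2 is in segment 2 (τ=1/2); S_2(τ)=207/128

y_0=-1 y_1=-5 y_2=0 y_3=3
S(7/2) = 207/128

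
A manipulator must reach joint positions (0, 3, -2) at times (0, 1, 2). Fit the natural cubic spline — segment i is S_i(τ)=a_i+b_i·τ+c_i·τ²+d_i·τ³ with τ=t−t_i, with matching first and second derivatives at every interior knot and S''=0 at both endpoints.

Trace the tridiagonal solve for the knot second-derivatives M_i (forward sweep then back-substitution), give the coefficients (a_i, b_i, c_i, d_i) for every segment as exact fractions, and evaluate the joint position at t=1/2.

  seg 0: a=0 b=5 c=0 d=-2
  seg 1: a=3 b=-1 c=-6 d=2
S(1/2) = 9/4

Δ: Δ0=3, Δ1=-5
row 1: diag=4, rhs=-48; c'=1/4, d'=-12
back: M1=-12
M: M0=0, M1=-12, M2=0
seg 0: a=0, c=M0/2=0, d=(M1−M0)/(6·1)=-2, b=Δ0−h0·(2M0+M1)/6=5
seg 1: a=3, c=M1/2=-6, d=(M2−M1)/(6·1)=2, b=Δ1−h1·(2M1+M2)/6=-1
t_q=1/2 → seg 0, τ=1/2; S=0+5·τ+0·τ²+-2·τ³=9/4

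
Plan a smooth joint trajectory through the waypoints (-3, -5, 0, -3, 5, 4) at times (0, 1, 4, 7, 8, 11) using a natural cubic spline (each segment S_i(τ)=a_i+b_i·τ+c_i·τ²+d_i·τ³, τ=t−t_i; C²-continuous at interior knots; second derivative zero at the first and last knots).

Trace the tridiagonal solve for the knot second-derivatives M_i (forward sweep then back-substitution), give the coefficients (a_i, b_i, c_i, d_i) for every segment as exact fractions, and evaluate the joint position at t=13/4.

  seg 0: a=-3 b=-301/109 c=0 d=83/109
  seg 1: a=-5 b=-52/109 c=249/109 d=-1540/2943
  seg 2: a=0 b=-98/109 c=-793/327 d=782/981
  seg 3: a=-3 b=662/109 c=1553/327 d=-923/327
  seg 4: a=5 b=2323/327 c=-1216/327 d=1216/2943
S(13/4) = -409/872

Δ: Δ0=-2, Δ1=5/3, Δ2=-1, Δ3=8, Δ4=-1/3
row 1: diag=8, rhs=22; c'=3/8, d'=11/4
row 2: denom=12−3·3/8=87/8; d'=(-16−3·11/4)/(87/8)=-194/87
row 3: denom=8−3·8/29=208/29; d'=(54−3·-194/87)/(208/29)=110/13
row 4: denom=8−1·29/208=1635/208; d'=(-50−1·110/13)/(1635/208)=-2432/327
back: M4=-2432/327
back: M3=110/13−29/208·-2432/327=3106/327
back: M2=-194/87−8/29·3106/327=-1586/327
back: M1=11/4−3/8·-1586/327=498/109
M: M0=0, M1=498/109, M2=-1586/327, M3=3106/327, M4=-2432/327, M5=0
seg 0: a=-3, c=M0/2=0, d=(M1−M0)/(6·1)=83/109, b=Δ0−h0·(2M0+M1)/6=-301/109
seg 1: a=-5, c=M1/2=249/109, d=(M2−M1)/(6·3)=-1540/2943, b=Δ1−h1·(2M1+M2)/6=-52/109
seg 2: a=0, c=M2/2=-793/327, d=(M3−M2)/(6·3)=782/981, b=Δ2−h2·(2M2+M3)/6=-98/109
seg 3: a=-3, c=M3/2=1553/327, d=(M4−M3)/(6·1)=-923/327, b=Δ3−h3·(2M3+M4)/6=662/109
seg 4: a=5, c=M4/2=-1216/327, d=(M5−M4)/(6·3)=1216/2943, b=Δ4−h4·(2M4+M5)/6=2323/327
t_q=13/4 → seg 1, τ=9/4; S=-5+-52/109·τ+249/109·τ²+-1540/2943·τ³=-409/872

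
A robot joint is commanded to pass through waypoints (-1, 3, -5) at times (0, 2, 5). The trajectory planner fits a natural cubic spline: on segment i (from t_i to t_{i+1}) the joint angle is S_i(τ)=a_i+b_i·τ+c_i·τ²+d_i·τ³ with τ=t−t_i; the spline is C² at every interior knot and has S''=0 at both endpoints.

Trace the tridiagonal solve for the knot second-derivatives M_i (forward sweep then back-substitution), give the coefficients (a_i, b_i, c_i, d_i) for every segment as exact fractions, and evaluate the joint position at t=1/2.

Δ: Δ0=2, Δ1=-8/3
row 1: diag=10, rhs=-28; c'=3/10, d'=-14/5
back: M1=-14/5
M: M0=0, M1=-14/5, M2=0
seg 0: a=-1, c=M0/2=0, d=(M1−M0)/(6·2)=-7/30, b=Δ0−h0·(2M0+M1)/6=44/15
seg 1: a=3, c=M1/2=-7/5, d=(M2−M1)/(6·3)=7/45, b=Δ1−h1·(2M1+M2)/6=2/15
t_q=1/2 → seg 0, τ=1/2; S=-1+44/15·τ+0·τ²+-7/30·τ³=7/16

  seg 0: a=-1 b=44/15 c=0 d=-7/30
  seg 1: a=3 b=2/15 c=-7/5 d=7/45
S(1/2) = 7/16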